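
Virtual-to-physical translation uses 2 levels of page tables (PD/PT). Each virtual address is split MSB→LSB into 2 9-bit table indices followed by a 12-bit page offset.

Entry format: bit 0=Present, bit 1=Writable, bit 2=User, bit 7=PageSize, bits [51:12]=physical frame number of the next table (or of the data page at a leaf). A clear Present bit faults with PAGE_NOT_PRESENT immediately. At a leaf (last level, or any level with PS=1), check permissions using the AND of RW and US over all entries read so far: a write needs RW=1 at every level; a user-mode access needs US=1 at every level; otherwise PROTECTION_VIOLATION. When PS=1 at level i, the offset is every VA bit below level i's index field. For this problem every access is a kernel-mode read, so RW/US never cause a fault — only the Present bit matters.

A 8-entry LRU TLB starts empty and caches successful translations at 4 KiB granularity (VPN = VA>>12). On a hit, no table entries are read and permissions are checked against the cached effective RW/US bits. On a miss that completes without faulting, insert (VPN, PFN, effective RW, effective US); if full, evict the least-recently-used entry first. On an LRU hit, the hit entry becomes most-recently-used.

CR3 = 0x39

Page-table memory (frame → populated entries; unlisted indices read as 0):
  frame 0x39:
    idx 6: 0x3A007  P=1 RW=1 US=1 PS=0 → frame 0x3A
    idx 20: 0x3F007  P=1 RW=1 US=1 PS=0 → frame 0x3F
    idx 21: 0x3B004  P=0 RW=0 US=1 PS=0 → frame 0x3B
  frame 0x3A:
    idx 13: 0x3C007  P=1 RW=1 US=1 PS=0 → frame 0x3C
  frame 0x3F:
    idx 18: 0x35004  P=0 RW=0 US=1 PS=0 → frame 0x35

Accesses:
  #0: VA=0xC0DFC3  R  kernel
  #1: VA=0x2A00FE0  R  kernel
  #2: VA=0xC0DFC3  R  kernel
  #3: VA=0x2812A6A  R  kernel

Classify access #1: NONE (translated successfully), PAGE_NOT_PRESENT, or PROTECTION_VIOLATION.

Trace:
#0 VA=0xC0DFC3 (r,kernel):
  lvl0: tbl 0x39, slot 6 ⇒ 0x3A007 (P1/RW1/US1/PS0)
  lvl1: tbl 0x3A, slot 13 ⇒ 0x3C007 (P1/RW1/US1/PS0)
  ✓ 0x3CFC3  — 2 lookups
#1 VA=0x2A00FE0 (r,kernel):
  lvl0: tbl 0x39, slot 21 ⇒ 0x3B004 (P0/RW0/US1/PS0)
  → PAGE_NOT_PRESENT  (1 entries read)
#2 VA=0xC0DFC3 (r,kernel):
  TLB hit vpn=0xC0D → PA=0x3CFC3
#3 VA=0x2812A6A (r,kernel):
  lvl0: tbl 0x39, slot 20 ⇒ 0x3F007 (P1/RW1/US1/PS0)
  lvl1: tbl 0x3F, slot 18 ⇒ 0x35004 (P0/RW0/US1/PS0)
  → PAGE_NOT_PRESENT  (2 entries read)

Access #1 fault: PAGE_NOT_PRESENT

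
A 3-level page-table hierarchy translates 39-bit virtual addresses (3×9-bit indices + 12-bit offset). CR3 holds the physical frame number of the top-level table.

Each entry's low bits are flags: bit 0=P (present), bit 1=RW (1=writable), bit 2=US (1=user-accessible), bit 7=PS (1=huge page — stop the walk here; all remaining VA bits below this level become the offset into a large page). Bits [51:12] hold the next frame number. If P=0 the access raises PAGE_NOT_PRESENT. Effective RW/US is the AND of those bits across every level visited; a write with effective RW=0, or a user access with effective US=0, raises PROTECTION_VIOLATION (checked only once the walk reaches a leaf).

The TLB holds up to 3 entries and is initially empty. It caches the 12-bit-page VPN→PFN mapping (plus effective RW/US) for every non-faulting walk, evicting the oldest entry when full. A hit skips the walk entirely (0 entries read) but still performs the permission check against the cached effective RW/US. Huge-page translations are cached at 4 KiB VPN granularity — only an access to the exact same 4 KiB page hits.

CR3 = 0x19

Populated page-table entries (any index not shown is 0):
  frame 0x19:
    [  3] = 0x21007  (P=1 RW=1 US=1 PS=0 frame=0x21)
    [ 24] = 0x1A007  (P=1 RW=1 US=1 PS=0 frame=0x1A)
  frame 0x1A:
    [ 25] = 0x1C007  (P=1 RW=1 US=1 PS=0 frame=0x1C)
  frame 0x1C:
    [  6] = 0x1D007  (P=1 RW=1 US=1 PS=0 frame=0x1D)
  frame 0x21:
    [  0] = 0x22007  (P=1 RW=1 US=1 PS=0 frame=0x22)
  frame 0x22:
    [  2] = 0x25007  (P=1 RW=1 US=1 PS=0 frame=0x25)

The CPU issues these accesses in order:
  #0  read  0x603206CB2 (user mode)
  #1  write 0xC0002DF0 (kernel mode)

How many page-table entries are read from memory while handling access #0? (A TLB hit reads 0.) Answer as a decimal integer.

Per-access translation:
#0 VA=0x603206CB2 (r,user):
  [0] read 0x19 idx=24: raw=0x1A007 flags P=1 W=1 U=1 S=0
  [1] read 0x1A idx=25: raw=0x1C007 flags P=1 W=1 U=1 S=0
  [2] read 0x1C idx=6: raw=0x1D007 flags P=1 W=1 U=1 S=0
  → PA=0x1DCB2  (3 entries read)
#1 VA=0xC0002DF0 (w,kernel):
  [0] read 0x19 idx=3: raw=0x21007 flags P=1 W=1 U=1 S=0
  [1] read 0x21 idx=0: raw=0x22007 flags P=1 W=1 U=1 S=0
  [2] read 0x22 idx=2: raw=0x25007 flags P=1 W=1 U=1 S=0
  → PA=0x25DF0  (3 entries read)

Entries read for #0: 3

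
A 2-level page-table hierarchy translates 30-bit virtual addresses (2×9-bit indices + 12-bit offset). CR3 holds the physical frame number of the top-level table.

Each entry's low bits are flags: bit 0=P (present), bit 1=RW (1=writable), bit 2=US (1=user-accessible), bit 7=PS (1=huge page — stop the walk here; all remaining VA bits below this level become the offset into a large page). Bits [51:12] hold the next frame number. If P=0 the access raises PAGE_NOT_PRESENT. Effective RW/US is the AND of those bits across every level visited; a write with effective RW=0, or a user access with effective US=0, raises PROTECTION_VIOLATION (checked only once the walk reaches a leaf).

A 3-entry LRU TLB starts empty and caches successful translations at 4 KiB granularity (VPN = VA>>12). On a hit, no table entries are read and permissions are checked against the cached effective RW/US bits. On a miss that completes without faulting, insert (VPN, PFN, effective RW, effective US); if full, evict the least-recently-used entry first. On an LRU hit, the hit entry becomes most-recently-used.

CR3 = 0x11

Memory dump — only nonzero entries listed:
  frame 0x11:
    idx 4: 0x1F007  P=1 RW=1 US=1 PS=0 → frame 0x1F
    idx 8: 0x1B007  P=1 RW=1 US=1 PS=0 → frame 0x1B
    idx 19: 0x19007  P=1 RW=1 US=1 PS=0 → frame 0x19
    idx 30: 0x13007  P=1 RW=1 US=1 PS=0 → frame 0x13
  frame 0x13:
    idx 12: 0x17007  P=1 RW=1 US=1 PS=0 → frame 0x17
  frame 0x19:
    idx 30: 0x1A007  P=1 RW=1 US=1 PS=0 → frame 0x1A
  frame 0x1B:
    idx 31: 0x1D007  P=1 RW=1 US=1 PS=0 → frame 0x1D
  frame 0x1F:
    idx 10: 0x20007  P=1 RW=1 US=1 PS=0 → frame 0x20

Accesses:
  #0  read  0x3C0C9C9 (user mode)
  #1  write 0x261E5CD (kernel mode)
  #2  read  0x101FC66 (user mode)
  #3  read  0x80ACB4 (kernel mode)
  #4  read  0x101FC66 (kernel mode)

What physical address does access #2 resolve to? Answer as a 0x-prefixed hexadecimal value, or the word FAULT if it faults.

Trace:
#0 VA=0x3C0C9C9 (r,user):
  [0] read 0x11 idx=30: raw=0x13007 flags P=1 W=1 U=1 S=0
  [1] read 0x13 idx=12: raw=0x17007 flags P=1 W=1 U=1 S=0
  ✓ 0x179C9  — 2 lookups
#1 VA=0x261E5CD (w,kernel):
  [0] read 0x11 idx=19: raw=0x19007 flags P=1 W=1 U=1 S=0
  [1] read 0x19 idx=30: raw=0x1A007 flags P=1 W=1 U=1 S=0
  ✓ 0x1A5CD  — 2 lookups
#2 VA=0x101FC66 (r,user):
  [0] read 0x11 idx=8: raw=0x1B007 flags P=1 W=1 U=1 S=0
  [1] read 0x1B idx=31: raw=0x1D007 flags P=1 W=1 U=1 S=0
  ✓ 0x1DC66  — 2 lookups
#3 VA=0x80ACB4 (r,kernel):
  [0] read 0x11 idx=4: raw=0x1F007 flags P=1 W=1 U=1 S=0
  [1] read 0x1F idx=10: raw=0x20007 flags P=1 W=1 U=1 S=0
  ✓ 0x20CB4  — 2 lookups
#4 VA=0x101FC66 (r,kernel):
  TLB hit vpn=0x101F → PA=0x1DC66

Access #2 PA: 0x1DC66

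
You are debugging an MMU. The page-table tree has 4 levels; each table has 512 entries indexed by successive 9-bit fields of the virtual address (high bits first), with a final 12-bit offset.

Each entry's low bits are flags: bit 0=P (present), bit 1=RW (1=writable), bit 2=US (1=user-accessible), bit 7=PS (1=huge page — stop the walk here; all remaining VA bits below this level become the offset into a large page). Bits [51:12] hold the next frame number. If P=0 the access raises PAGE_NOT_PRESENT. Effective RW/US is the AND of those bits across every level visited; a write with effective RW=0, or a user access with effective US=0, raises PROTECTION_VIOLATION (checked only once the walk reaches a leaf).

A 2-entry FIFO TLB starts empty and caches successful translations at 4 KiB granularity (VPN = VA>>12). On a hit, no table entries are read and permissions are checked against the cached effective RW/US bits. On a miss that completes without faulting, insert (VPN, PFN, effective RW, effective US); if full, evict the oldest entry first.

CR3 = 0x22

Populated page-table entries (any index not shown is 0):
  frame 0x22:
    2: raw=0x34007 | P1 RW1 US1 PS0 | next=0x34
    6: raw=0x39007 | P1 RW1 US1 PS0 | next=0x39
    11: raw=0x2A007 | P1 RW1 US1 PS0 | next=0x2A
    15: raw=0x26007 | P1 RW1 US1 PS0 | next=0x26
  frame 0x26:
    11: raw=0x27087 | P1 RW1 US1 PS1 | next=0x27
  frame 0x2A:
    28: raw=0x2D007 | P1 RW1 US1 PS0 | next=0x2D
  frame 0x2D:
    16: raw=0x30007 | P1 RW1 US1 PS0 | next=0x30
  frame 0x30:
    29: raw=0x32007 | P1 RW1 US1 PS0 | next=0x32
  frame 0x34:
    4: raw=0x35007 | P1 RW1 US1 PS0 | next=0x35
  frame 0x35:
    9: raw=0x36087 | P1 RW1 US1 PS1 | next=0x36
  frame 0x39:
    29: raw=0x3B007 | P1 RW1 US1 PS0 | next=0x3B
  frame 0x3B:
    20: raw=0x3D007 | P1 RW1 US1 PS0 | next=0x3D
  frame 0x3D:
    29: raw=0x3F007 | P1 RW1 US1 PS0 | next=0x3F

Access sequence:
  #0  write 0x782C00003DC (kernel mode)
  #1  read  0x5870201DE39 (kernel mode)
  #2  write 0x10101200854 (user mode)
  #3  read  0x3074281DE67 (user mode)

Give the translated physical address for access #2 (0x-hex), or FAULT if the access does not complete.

Per-access translation:
#0 VA=0x782C00003DC (w,kernel):
  L0: frame=0x22 idx=15 entry=0x26007 [P=1 RW=1 US=1 PS=0]
  L1: frame=0x26 idx=11 entry=0x27087 [P=1 RW=1 US=1 PS=1]
  ✓ 0x273DC (huge @L1)  — 2 lookups
#1 VA=0x5870201DE39 (r,kernel):
  L0: frame=0x22 idx=11 entry=0x2A007 [P=1 RW=1 US=1 PS=0]
  L1: frame=0x2A idx=28 entry=0x2D007 [P=1 RW=1 US=1 PS=0]
  L2: frame=0x2D idx=16 entry=0x30007 [P=1 RW=1 US=1 PS=0]
  L3: frame=0x30 idx=29 entry=0x32007 [P=1 RW=1 US=1 PS=0]
  ✓ 0x32E39  — 4 lookups
#2 VA=0x10101200854 (w,user):
  L0: frame=0x22 idx=2 entry=0x34007 [P=1 RW=1 US=1 PS=0]
  L1: frame=0x34 idx=4 entry=0x35007 [P=1 RW=1 US=1 PS=0]
  L2: frame=0x35 idx=9 entry=0x36087 [P=1 RW=1 US=1 PS=1]
  ✓ 0x36854 (huge @L2)  — 3 lookups
#3 VA=0x3074281DE67 (r,user):
  L0: frame=0x22 idx=6 entry=0x39007 [P=1 RW=1 US=1 PS=0]
  L1: frame=0x39 idx=29 entry=0x3B007 [P=1 RW=1 US=1 PS=0]
  L2: frame=0x3B idx=20 entry=0x3D007 [P=1 RW=1 US=1 PS=0]
  L3: frame=0x3D idx=29 entry=0x3F007 [P=1 RW=1 US=1 PS=0]
  ✓ 0x3FE67  — 4 lookups

Access #2 PA: 0x36854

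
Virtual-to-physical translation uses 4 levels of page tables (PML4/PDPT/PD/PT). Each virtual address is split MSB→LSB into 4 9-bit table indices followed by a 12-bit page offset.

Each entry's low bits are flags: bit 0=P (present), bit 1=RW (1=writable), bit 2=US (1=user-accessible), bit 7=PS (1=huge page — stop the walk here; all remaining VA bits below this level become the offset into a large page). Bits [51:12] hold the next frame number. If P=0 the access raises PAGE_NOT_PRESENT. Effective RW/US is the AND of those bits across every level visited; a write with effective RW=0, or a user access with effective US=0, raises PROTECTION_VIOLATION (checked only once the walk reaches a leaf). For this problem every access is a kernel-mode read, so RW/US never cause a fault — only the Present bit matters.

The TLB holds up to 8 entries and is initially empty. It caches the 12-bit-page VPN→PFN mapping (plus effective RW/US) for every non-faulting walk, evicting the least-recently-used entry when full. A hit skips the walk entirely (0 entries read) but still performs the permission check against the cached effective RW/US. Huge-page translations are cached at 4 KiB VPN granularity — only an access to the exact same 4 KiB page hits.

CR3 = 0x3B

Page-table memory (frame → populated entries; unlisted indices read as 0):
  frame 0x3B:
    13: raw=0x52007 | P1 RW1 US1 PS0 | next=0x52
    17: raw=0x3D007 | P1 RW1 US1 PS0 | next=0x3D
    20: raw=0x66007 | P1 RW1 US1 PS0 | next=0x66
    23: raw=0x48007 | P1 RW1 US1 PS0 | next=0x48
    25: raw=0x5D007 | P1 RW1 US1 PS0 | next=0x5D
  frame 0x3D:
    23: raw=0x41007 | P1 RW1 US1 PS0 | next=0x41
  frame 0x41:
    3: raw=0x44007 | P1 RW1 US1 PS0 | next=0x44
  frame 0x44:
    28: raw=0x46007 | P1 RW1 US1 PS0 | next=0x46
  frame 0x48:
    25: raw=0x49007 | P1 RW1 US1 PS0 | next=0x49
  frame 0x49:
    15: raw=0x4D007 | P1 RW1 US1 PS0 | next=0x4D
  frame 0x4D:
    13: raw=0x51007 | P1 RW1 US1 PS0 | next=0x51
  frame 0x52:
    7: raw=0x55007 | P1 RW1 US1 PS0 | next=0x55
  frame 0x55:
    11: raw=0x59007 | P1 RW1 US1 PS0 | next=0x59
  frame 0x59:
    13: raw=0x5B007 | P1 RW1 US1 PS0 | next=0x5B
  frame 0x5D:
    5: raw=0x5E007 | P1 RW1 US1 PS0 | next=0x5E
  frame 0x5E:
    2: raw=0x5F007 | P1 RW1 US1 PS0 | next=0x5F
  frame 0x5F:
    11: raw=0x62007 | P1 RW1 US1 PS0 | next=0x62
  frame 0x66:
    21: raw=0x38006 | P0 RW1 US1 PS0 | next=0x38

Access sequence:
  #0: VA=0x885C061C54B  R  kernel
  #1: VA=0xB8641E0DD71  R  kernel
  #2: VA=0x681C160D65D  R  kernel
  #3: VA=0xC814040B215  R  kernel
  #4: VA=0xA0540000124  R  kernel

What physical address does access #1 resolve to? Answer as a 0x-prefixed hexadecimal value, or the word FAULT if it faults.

Per-access translation:
#0 VA=0x885C061C54B (r,kernel):
  [0] read 0x3B idx=17: raw=0x3D007 flags P=1 W=1 U=1 S=0
  [1] read 0x3D idx=23: raw=0x41007 flags P=1 W=1 U=1 S=0
  [2] read 0x41 idx=3: raw=0x44007 flags P=1 W=1 U=1 S=0
  [3] read 0x44 idx=28: raw=0x46007 flags P=1 W=1 U=1 S=0
  ✓ 0x4654B  — 4 lookups
#1 VA=0xB8641E0DD71 (r,kernel):
  [0] read 0x3B idx=23: raw=0x48007 flags P=1 W=1 U=1 S=0
  [1] read 0x48 idx=25: raw=0x49007 flags P=1 W=1 U=1 S=0
  [2] read 0x49 idx=15: raw=0x4D007 flags P=1 W=1 U=1 S=0
  [3] read 0x4D idx=13: raw=0x51007 flags P=1 W=1 U=1 S=0
  ✓ 0x51D71  — 4 lookups
#2 VA=0x681C160D65D (r,kernel):
  [0] read 0x3B idx=13: raw=0x52007 flags P=1 W=1 U=1 S=0
  [1] read 0x52 idx=7: raw=0x55007 flags P=1 W=1 U=1 S=0
  [2] read 0x55 idx=11: raw=0x59007 flags P=1 W=1 U=1 S=0
  [3] read 0x59 idx=13: raw=0x5B007 flags P=1 W=1 U=1 S=0
  ✓ 0x5B65D  — 4 lookups
#3 VA=0xC814040B215 (r,kernel):
  [0] read 0x3B idx=25: raw=0x5D007 flags P=1 W=1 U=1 S=0
  [1] read 0x5D idx=5: raw=0x5E007 flags P=1 W=1 U=1 S=0
  [2] read 0x5E idx=2: raw=0x5F007 flags P=1 W=1 U=1 S=0
  [3] read 0x5F idx=11: raw=0x62007 flags P=1 W=1 U=1 S=0
  ✓ 0x62215  — 4 lookups
#4 VA=0xA0540000124 (r,kernel):
  [0] read 0x3B idx=20: raw=0x66007 flags P=1 W=1 U=1 S=0
  [1] read 0x66 idx=21: raw=0x38006 flags P=0 W=1 U=1 S=0
  → PAGE_NOT_PRESENT  (2 entries read)

Access #1 PA: 0x51D71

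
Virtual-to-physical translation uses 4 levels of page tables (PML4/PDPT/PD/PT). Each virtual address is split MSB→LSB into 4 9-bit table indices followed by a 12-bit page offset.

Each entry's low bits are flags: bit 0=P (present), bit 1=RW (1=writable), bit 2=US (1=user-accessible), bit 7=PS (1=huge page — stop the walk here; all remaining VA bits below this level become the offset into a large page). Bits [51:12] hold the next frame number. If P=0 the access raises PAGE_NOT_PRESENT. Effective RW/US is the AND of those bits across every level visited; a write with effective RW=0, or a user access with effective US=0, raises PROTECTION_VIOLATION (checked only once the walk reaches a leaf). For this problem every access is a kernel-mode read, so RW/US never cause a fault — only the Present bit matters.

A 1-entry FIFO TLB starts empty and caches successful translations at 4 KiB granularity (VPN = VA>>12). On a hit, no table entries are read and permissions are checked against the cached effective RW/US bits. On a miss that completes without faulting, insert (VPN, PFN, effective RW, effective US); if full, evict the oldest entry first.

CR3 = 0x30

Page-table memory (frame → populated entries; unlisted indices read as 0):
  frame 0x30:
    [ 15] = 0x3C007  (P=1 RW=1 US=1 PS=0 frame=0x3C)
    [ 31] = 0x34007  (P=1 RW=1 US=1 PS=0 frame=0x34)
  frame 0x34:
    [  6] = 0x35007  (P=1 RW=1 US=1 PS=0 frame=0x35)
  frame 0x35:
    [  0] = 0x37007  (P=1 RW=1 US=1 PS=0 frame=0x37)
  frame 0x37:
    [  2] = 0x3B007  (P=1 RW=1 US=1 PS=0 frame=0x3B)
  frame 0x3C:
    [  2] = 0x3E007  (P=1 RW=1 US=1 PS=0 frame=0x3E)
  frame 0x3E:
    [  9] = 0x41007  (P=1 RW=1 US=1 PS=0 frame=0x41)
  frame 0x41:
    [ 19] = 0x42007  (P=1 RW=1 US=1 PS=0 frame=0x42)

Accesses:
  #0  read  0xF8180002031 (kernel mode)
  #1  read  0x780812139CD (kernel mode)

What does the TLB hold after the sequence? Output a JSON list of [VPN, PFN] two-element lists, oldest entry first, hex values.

Per-access translation:
#0 VA=0xF8180002031 (r,kernel):
  L0 @0x30[31] → 0x34007  P=1,RW=1,US=1,PS=0
  L1 @0x34[6] → 0x35007  P=1,RW=1,US=1,PS=0
  L2 @0x35[0] → 0x37007  P=1,RW=1,US=1,PS=0
  L3 @0x37[2] → 0x3B007  P=1,RW=1,US=1,PS=0
  → PA=0x3B031  (4 entries read)
#1 VA=0x780812139CD (r,kernel):
  L0 @0x30[15] → 0x3C007  P=1,RW=1,US=1,PS=0
  L1 @0x3C[2] → 0x3E007  P=1,RW=1,US=1,PS=0
  L2 @0x3E[9] → 0x41007  P=1,RW=1,US=1,PS=0
  L3 @0x41[19] → 0x42007  P=1,RW=1,US=1,PS=0
  → PA=0x429CD  (4 entries read)

TLB: [["0x78081213", "0x42"]]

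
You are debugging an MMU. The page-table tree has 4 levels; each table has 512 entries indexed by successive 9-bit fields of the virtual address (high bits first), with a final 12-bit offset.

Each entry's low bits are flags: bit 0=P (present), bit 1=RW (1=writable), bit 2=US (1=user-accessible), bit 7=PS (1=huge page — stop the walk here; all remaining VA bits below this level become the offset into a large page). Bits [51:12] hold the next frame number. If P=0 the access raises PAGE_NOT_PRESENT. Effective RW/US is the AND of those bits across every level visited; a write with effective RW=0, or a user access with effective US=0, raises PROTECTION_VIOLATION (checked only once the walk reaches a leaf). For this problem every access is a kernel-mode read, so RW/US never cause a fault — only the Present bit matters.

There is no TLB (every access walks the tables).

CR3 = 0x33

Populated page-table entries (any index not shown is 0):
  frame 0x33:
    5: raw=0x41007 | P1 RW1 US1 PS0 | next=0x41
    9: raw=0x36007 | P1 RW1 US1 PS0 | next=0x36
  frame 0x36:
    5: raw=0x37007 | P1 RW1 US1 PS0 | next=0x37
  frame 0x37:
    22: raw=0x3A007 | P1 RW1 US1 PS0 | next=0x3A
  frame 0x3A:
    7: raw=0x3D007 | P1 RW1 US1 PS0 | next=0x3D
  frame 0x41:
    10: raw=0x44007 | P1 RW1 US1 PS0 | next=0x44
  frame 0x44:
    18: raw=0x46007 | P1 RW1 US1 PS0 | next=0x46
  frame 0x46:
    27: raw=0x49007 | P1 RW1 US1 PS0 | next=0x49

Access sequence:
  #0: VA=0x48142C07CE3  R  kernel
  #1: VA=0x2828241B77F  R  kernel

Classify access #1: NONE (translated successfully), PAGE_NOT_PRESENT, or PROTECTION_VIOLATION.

Walk each access:
#0 VA=0x48142C07CE3 (r,kernel):
  [0] read 0x33 idx=9: raw=0x36007 flags P=1 W=1 U=1 S=0
  [1] read 0x36 idx=5: raw=0x37007 flags P=1 W=1 U=1 S=0
  [2] read 0x37 idx=22: raw=0x3A007 flags P=1 W=1 U=1 S=0
  [3] read 0x3A idx=7: raw=0x3D007 flags P=1 W=1 U=1 S=0
  ✓ 0x3DCE3  — 4 lookups
#1 VA=0x2828241B77F (r,kernel):
  [0] read 0x33 idx=5: raw=0x41007 flags P=1 W=1 U=1 S=0
  [1] read 0x41 idx=10: raw=0x44007 flags P=1 W=1 U=1 S=0
  [2] read 0x44 idx=18: raw=0x46007 flags P=1 W=1 U=1 S=0
  [3] read 0x46 idx=27: raw=0x49007 flags P=1 W=1 U=1 S=0
  ✓ 0x4977F  — 4 lookups

Access #1 fault: NONE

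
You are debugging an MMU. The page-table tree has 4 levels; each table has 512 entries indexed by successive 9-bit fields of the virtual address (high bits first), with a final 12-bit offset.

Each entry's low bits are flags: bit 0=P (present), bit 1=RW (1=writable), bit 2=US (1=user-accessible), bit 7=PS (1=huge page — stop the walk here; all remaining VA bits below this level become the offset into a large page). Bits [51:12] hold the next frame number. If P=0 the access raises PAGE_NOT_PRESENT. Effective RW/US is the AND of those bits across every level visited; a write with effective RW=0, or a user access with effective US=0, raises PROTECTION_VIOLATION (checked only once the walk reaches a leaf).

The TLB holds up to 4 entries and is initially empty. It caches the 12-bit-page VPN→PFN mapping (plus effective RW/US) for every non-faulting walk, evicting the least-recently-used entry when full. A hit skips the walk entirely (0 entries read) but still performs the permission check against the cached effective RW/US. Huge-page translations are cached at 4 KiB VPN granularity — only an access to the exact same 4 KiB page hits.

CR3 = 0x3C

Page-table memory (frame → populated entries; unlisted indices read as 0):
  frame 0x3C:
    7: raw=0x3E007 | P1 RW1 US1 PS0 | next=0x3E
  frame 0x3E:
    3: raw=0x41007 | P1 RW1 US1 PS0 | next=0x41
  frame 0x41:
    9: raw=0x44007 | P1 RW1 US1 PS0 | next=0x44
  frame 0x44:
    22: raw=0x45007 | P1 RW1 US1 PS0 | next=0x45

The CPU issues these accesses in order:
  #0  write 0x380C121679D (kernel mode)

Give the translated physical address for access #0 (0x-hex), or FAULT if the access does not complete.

Trace:
#0 VA=0x380C121679D (w,kernel):
  L0 @0x3C[7] → 0x3E007  P=1,RW=1,US=1,PS=0
  L1 @0x3E[3] → 0x41007  P=1,RW=1,US=1,PS=0
  L2 @0x41[9] → 0x44007  P=1,RW=1,US=1,PS=0
  L3 @0x44[22] → 0x45007  P=1,RW=1,US=1,PS=0
  ⇒ phys 0x4579D  [4 reads]

Access #0 PA: 0x4579D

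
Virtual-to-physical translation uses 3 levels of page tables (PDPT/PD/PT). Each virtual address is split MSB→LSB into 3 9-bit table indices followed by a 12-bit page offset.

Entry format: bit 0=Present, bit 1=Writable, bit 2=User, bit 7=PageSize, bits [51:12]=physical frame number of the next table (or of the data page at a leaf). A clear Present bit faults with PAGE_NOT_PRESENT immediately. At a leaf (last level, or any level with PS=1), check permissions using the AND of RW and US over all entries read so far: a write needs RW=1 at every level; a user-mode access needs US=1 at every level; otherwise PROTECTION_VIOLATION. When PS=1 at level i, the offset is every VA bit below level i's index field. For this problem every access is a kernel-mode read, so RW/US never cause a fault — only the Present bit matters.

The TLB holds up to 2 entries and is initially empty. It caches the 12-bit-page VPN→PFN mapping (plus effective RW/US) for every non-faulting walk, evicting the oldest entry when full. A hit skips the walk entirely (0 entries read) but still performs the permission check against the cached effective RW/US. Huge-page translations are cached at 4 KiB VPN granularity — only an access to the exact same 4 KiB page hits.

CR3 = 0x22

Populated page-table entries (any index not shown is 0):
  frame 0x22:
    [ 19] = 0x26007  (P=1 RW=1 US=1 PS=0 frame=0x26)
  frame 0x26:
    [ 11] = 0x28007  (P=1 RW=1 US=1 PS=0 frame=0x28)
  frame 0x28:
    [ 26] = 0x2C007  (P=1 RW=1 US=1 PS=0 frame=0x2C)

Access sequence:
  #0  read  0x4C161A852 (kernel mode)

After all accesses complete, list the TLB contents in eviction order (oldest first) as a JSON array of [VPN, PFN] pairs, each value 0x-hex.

Trace:
#0 VA=0x4C161A852 (r,kernel):
  L0 @0x22[19] → 0x26007  P=1,RW=1,US=1,PS=0
  L1 @0x26[11] → 0x28007  P=1,RW=1,US=1,PS=0
  L2 @0x28[26] → 0x2C007  P=1,RW=1,US=1,PS=0
  ✓ 0x2C852  — 3 lookups

TLB: [["0x4C161A", "0x2C"]]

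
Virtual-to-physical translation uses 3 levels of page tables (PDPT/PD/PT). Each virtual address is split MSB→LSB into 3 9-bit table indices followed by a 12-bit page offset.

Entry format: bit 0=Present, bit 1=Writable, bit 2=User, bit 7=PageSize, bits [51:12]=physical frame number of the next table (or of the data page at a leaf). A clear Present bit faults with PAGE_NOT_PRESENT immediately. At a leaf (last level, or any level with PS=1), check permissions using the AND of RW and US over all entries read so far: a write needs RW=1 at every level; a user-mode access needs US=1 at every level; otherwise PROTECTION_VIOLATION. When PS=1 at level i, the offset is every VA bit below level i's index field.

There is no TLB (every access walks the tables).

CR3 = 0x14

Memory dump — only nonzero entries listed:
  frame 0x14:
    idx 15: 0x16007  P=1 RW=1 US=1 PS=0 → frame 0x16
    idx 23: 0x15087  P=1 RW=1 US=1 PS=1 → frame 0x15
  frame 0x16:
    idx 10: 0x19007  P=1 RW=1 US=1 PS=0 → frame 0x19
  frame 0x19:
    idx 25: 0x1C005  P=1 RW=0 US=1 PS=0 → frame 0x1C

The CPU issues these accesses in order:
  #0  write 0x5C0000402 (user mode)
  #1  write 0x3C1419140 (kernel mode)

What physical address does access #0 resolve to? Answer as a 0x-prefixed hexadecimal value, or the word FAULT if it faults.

Trace:
#0 VA=0x5C0000402 (w,user):
  L0: frame=0x14 idx=23 entry=0x15087 [P=1 RW=1 US=1 PS=1]
  ✓ 0x15402 (huge @L0)  — 1 lookups
#1 VA=0x3C1419140 (w,kernel):
  L0: frame=0x14 idx=15 entry=0x16007 [P=1 RW=1 US=1 PS=0]
  L1: frame=0x16 idx=10 entry=0x19007 [P=1 RW=1 US=1 PS=0]
  L2: frame=0x19 idx=25 entry=0x1C005 [P=1 RW=0 US=1 PS=0]
  ⇒ fault: PROTECTION_VIOLATION  — 3 lookups

Access #0 PA: 0x15402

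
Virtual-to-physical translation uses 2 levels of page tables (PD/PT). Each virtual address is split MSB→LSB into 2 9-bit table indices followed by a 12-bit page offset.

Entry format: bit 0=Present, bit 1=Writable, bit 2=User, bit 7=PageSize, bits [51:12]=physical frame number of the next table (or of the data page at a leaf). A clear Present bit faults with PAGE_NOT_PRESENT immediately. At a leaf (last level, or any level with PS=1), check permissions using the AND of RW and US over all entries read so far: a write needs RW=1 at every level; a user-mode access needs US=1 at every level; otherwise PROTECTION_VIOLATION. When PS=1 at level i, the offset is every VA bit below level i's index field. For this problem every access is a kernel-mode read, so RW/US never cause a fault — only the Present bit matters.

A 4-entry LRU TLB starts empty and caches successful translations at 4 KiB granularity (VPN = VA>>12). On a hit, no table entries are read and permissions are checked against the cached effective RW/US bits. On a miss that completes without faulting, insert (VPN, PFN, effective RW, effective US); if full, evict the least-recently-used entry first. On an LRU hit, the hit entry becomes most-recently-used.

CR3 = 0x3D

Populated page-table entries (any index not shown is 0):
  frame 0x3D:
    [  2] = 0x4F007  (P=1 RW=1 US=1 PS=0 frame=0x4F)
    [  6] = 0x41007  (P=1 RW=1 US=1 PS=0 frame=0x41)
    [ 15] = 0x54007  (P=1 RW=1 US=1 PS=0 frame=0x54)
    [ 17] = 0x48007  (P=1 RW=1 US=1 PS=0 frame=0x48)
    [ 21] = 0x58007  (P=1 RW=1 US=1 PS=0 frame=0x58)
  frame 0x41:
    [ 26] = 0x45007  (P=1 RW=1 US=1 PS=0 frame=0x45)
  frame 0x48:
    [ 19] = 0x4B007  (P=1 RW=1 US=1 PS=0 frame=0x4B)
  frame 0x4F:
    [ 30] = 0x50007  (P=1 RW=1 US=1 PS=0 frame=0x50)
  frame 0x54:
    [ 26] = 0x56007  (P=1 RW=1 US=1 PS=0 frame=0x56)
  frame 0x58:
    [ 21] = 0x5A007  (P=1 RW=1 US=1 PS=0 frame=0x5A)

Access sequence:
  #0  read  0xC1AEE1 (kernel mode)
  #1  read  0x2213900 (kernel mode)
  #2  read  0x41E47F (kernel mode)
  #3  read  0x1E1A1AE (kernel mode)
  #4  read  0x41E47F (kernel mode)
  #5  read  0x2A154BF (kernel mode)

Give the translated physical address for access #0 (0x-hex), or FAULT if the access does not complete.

Trace:
#0 VA=0xC1AEE1 (r,kernel):
  L0 @0x3D[6] → 0x41007  P=1,RW=1,US=1,PS=0
  L1 @0x41[26] → 0x45007  P=1,RW=1,US=1,PS=0
  ⇒ phys 0x45EE1  [2 reads]
#1 VA=0x2213900 (r,kernel):
  L0 @0x3D[17] → 0x48007  P=1,RW=1,US=1,PS=0
  L1 @0x48[19] → 0x4B007  P=1,RW=1,US=1,PS=0
  ⇒ phys 0x4B900  [2 reads]
#2 VA=0x41E47F (r,kernel):
  L0 @0x3D[2] → 0x4F007  P=1,RW=1,US=1,PS=0
  L1 @0x4F[30] → 0x50007  P=1,RW=1,US=1,PS=0
  ⇒ phys 0x5047F  [2 reads]
#3 VA=0x1E1A1AE (r,kernel):
  L0 @0x3D[15] → 0x54007  P=1,RW=1,US=1,PS=0
  L1 @0x54[26] → 0x56007  P=1,RW=1,US=1,PS=0
  ⇒ phys 0x561AE  [2 reads]
#4 VA=0x41E47F (r,kernel):
  TLB hit vpn=0x41E → PA=0x5047F
#5 VA=0x2A154BF (r,kernel):
  L0 @0x3D[21] → 0x58007  P=1,RW=1,US=1,PS=0
  L1 @0x58[21] → 0x5A007  P=1,RW=1,US=1,PS=0
  ⇒ phys 0x5A4BF  [2 reads]

Access #0 PA: 0x45EE1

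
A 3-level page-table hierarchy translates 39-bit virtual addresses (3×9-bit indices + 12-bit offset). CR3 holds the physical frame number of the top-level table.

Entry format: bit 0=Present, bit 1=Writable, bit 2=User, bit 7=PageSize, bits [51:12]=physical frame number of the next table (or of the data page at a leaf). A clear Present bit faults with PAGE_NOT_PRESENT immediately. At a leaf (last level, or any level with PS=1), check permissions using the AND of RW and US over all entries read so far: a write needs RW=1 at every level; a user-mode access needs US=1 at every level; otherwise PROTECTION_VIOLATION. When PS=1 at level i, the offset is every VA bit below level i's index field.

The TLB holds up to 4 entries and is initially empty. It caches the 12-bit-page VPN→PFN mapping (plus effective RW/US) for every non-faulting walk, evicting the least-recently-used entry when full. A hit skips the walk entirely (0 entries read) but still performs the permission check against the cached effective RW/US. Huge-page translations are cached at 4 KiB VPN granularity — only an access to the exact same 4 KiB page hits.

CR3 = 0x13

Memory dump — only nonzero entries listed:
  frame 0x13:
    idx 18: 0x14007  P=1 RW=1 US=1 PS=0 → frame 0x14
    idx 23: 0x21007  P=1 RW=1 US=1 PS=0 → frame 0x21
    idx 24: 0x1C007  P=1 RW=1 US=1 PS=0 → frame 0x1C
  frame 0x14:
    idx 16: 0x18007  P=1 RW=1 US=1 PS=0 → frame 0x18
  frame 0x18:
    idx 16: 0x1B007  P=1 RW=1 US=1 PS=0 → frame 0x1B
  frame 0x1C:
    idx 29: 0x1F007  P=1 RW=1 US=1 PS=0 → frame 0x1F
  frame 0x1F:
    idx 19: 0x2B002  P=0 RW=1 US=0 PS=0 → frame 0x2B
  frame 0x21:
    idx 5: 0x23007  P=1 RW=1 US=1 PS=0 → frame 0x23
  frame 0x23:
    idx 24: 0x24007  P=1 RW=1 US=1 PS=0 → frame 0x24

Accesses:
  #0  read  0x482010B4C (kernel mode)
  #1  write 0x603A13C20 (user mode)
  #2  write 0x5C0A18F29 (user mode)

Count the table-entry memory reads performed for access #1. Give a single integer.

Trace:
#0 VA=0x482010B4C (r,kernel):
  L0: frame=0x13 idx=18 entry=0x14007 [P=1 RW=1 US=1 PS=0]
  L1: frame=0x14 idx=16 entry=0x18007 [P=1 RW=1 US=1 PS=0]
  L2: frame=0x18 idx=16 entry=0x1B007 [P=1 RW=1 US=1 PS=0]
  → PA=0x1BB4C  (3 entries read)
#1 VA=0x603A13C20 (w,user):
  L0: frame=0x13 idx=24 entry=0x1C007 [P=1 RW=1 US=1 PS=0]
  L1: frame=0x1C idx=29 entry=0x1F007 [P=1 RW=1 US=1 PS=0]
  L2: frame=0x1F idx=19 entry=0x2B002 [P=0 RW=1 US=0 PS=0]
  ⇒ fault: PAGE_NOT_PRESENT  — 3 lookups
#2 VA=0x5C0A18F29 (w,user):
  L0: frame=0x13 idx=23 entry=0x21007 [P=1 RW=1 US=1 PS=0]
  L1: frame=0x21 idx=5 entry=0x23007 [P=1 RW=1 US=1 PS=0]
  L2: frame=0x23 idx=24 entry=0x24007 [P=1 RW=1 US=1 PS=0]
  → PA=0x24F29  (3 entries read)

Entries read for #1: 3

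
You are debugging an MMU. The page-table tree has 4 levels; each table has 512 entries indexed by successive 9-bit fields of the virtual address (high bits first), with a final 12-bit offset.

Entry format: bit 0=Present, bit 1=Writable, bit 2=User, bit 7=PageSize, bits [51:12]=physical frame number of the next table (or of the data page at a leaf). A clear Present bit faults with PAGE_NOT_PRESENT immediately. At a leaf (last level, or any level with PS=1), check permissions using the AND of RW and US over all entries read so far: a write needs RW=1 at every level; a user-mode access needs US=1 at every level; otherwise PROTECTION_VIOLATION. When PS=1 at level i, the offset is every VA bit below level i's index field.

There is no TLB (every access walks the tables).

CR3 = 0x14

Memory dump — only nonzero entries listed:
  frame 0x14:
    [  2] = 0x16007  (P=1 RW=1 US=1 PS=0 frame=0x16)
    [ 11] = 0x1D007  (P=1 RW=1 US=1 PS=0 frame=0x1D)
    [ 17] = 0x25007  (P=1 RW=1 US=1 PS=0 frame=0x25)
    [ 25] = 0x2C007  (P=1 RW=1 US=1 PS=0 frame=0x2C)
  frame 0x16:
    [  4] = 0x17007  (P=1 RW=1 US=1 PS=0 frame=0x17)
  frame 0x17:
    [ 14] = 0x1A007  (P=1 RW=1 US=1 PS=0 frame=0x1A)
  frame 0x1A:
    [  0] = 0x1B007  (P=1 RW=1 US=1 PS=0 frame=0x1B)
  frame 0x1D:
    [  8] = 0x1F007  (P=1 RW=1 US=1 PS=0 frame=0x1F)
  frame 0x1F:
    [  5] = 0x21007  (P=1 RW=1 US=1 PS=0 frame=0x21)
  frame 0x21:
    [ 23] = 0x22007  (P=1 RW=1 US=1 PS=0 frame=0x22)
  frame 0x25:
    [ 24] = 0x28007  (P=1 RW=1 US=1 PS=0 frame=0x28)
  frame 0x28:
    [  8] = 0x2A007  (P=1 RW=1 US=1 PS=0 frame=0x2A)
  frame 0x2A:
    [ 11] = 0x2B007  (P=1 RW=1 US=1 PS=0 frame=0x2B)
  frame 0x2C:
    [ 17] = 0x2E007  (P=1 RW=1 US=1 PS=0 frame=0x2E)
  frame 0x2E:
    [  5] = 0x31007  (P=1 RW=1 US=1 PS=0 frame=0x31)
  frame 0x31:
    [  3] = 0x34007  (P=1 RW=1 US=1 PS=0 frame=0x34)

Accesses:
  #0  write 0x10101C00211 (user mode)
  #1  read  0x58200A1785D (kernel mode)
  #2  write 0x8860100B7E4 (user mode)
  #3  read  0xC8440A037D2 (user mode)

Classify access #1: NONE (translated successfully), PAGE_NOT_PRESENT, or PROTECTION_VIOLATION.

Trace:
#0 VA=0x10101C00211 (w,user):
  L0 @0x14[2] → 0x16007  P=1,RW=1,US=1,PS=0
  L1 @0x16[4] → 0x17007  P=1,RW=1,US=1,PS=0
  L2 @0x17[14] → 0x1A007  P=1,RW=1,US=1,PS=0
  L3 @0x1A[0] → 0x1B007  P=1,RW=1,US=1,PS=0
  ✓ 0x1B211  — 4 lookups
#1 VA=0x58200A1785D (r,kernel):
  L0 @0x14[11] → 0x1D007  P=1,RW=1,US=1,PS=0
  L1 @0x1D[8] → 0x1F007  P=1,RW=1,US=1,PS=0
  L2 @0x1F[5] → 0x21007  P=1,RW=1,US=1,PS=0
  L3 @0x21[23] → 0x22007  P=1,RW=1,US=1,PS=0
  ✓ 0x2285D  — 4 lookups
#2 VA=0x8860100B7E4 (w,user):
  L0 @0x14[17] → 0x25007  P=1,RW=1,US=1,PS=0
  L1 @0x25[24] → 0x28007  P=1,RW=1,US=1,PS=0
  L2 @0x28[8] → 0x2A007  P=1,RW=1,US=1,PS=0
  L3 @0x2A[11] → 0x2B007  P=1,RW=1,US=1,PS=0
  ✓ 0x2B7E4  — 4 lookups
#3 VA=0xC8440A037D2 (r,user):
  L0 @0x14[25] → 0x2C007  P=1,RW=1,US=1,PS=0
  L1 @0x2C[17] → 0x2E007  P=1,RW=1,US=1,PS=0
  L2 @0x2E[5] → 0x31007  P=1,RW=1,US=1,PS=0
  L3 @0x31[3] → 0x34007  P=1,RW=1,US=1,PS=0
  ✓ 0x347D2  — 4 lookups

Access #1 fault: NONE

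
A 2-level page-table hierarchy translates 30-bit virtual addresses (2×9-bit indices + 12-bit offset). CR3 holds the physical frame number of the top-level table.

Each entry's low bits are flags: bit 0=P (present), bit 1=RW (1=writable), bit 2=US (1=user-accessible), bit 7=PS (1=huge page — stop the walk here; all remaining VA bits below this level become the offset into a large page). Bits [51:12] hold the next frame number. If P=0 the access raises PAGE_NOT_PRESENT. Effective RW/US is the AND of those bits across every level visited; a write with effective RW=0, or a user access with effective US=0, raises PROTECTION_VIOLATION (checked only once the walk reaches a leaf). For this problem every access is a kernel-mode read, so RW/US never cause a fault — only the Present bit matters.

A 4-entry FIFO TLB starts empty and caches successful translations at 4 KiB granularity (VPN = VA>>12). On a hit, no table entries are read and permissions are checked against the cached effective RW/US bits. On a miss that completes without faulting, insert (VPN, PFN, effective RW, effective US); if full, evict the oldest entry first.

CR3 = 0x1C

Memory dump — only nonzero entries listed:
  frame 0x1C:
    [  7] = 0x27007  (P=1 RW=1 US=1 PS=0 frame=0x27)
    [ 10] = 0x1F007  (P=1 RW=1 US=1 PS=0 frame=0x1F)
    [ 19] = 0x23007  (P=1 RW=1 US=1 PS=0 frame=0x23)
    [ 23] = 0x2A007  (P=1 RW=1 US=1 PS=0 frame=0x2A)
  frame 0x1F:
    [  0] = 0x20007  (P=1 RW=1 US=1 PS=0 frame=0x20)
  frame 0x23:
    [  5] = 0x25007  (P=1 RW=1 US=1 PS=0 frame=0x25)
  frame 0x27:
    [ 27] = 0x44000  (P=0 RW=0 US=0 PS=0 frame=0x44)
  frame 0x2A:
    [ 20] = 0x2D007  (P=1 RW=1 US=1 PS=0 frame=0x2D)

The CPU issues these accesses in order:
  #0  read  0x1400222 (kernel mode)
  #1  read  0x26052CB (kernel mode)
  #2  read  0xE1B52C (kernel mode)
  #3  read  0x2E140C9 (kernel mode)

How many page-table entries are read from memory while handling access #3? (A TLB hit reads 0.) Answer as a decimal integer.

Per-access translation:
#0 VA=0x1400222 (r,kernel):
  L0 @0x1C[10] → 0x1F007  P=1,RW=1,US=1,PS=0
  L1 @0x1F[0] → 0x20007  P=1,RW=1,US=1,PS=0
  ✓ 0x20222  — 2 lookups
#1 VA=0x26052CB (r,kernel):
  L0 @0x1C[19] → 0x23007  P=1,RW=1,US=1,PS=0
  L1 @0x23[5] → 0x25007  P=1,RW=1,US=1,PS=0
  ✓ 0x252CB  — 2 lookups
#2 VA=0xE1B52C (r,kernel):
  L0 @0x1C[7] → 0x27007  P=1,RW=1,US=1,PS=0
  L1 @0x27[27] → 0x44000  P=0,RW=0,US=0,PS=0
  ✗ PAGE_NOT_PRESENT  [2 reads]
#3 VA=0x2E140C9 (r,kernel):
  L0 @0x1C[23] → 0x2A007  P=1,RW=1,US=1,PS=0
  L1 @0x2A[20] → 0x2D007  P=1,RW=1,US=1,PS=0
  ✓ 0x2D0C9  — 2 lookups

Entries read for #3: 2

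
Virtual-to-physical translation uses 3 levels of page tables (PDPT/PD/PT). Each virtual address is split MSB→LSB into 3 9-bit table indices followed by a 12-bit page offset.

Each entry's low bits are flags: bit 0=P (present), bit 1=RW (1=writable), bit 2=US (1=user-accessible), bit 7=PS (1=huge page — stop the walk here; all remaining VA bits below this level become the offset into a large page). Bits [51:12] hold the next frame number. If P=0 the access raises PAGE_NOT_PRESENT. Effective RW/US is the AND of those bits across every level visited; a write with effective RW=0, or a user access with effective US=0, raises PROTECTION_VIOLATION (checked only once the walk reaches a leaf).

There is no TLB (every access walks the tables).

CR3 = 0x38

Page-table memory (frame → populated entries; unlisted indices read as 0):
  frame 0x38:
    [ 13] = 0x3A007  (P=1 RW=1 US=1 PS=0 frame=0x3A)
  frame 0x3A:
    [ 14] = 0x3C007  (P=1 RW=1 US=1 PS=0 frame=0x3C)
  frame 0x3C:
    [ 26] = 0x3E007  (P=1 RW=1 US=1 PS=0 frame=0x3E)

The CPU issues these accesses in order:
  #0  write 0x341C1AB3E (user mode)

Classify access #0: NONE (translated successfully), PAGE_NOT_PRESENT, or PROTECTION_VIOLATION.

Trace:
#0 VA=0x341C1AB3E (w,user):
  lvl0: tbl 0x38, slot 13 ⇒ 0x3A007 (P1/RW1/US1/PS0)
  lvl1: tbl 0x3A, slot 14 ⇒ 0x3C007 (P1/RW1/US1/PS0)
  lvl2: tbl 0x3C, slot 26 ⇒ 0x3E007 (P1/RW1/US1/PS0)
  ⇒ phys 0x3EB3E  [3 reads]

Access #0 fault: NONE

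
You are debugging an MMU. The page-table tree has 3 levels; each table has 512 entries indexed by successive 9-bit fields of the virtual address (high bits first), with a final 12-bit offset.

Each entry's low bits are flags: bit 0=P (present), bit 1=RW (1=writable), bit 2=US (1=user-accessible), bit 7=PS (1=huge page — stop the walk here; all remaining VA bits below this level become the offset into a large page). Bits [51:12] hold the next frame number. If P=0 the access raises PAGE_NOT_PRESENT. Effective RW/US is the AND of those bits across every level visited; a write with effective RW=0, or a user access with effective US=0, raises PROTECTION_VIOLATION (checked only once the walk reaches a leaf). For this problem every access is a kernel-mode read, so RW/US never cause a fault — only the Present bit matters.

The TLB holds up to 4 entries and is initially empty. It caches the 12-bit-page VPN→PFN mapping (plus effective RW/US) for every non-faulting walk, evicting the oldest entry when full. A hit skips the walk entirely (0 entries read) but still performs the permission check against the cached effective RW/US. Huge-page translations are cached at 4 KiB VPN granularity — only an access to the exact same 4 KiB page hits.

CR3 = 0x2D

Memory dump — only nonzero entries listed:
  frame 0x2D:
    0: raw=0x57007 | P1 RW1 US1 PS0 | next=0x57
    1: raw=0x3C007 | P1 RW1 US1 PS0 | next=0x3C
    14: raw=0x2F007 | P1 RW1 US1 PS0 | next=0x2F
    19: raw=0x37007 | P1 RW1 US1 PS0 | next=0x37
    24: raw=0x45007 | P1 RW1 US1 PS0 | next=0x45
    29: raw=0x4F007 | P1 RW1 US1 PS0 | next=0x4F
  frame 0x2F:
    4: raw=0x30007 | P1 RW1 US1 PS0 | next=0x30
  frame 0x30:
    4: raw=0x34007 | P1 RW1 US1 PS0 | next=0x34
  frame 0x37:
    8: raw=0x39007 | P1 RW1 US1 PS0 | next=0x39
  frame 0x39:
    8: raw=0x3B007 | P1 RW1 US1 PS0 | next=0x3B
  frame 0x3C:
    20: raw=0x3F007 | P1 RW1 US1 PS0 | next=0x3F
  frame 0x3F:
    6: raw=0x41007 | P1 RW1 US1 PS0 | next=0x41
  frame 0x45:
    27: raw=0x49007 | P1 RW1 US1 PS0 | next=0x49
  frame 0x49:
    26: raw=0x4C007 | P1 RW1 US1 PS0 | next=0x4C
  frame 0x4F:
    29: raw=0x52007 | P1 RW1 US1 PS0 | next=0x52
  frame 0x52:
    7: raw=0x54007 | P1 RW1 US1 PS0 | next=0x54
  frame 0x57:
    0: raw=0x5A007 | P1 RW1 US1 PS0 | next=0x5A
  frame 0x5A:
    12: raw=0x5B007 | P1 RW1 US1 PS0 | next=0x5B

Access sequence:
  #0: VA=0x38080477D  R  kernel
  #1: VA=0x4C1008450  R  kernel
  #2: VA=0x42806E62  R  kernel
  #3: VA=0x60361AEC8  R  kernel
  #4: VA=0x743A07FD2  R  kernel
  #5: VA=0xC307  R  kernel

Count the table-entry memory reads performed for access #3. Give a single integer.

Per-access translation:
#0 VA=0x38080477D (r,kernel):
  [0] read 0x2D idx=14: raw=0x2F007 flags P=1 W=1 U=1 S=0
  [1] read 0x2F idx=4: raw=0x30007 flags P=1 W=1 U=1 S=0
  [2] read 0x30 idx=4: raw=0x34007 flags P=1 W=1 U=1 S=0
  → PA=0x3477D  (3 entries read)
#1 VA=0x4C1008450 (r,kernel):
  [0] read 0x2D idx=19: raw=0x37007 flags P=1 W=1 U=1 S=0
  [1] read 0x37 idx=8: raw=0x39007 flags P=1 W=1 U=1 S=0
  [2] read 0x39 idx=8: raw=0x3B007 flags P=1 W=1 U=1 S=0
  → PA=0x3B450  (3 entries read)
#2 VA=0x42806E62 (r,kernel):
  [0] read 0x2D idx=1: raw=0x3C007 flags P=1 W=1 U=1 S=0
  [1] read 0x3C idx=20: raw=0x3F007 flags P=1 W=1 U=1 S=0
  [2] read 0x3F idx=6: raw=0x41007 flags P=1 W=1 U=1 S=0
  → PA=0x41E62  (3 entries read)
#3 VA=0x60361AEC8 (r,kernel):
  [0] read 0x2D idx=24: raw=0x45007 flags P=1 W=1 U=1 S=0
  [1] read 0x45 idx=27: raw=0x49007 flags P=1 W=1 U=1 S=0
  [2] read 0x49 idx=26: raw=0x4C007 flags P=1 W=1 U=1 S=0
  → PA=0x4CEC8  (3 entries read)
#4 VA=0x743A07FD2 (r,kernel):
  [0] read 0x2D idx=29: raw=0x4F007 flags P=1 W=1 U=1 S=0
  [1] read 0x4F idx=29: raw=0x52007 flags P=1 W=1 U=1 S=0
  [2] read 0x52 idx=7: raw=0x54007 flags P=1 W=1 U=1 S=0
  → PA=0x54FD2  (3 entries read)
#5 VA=0xC307 (r,kernel):
  [0] read 0x2D idx=0: raw=0x57007 flags P=1 W=1 U=1 S=0
  [1] read 0x57 idx=0: raw=0x5A007 flags P=1 W=1 U=1 S=0
  [2] read 0x5A idx=12: raw=0x5B007 flags P=1 W=1 U=1 S=0
  → PA=0x5B307  (3 entries read)

Entries read for #3: 3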